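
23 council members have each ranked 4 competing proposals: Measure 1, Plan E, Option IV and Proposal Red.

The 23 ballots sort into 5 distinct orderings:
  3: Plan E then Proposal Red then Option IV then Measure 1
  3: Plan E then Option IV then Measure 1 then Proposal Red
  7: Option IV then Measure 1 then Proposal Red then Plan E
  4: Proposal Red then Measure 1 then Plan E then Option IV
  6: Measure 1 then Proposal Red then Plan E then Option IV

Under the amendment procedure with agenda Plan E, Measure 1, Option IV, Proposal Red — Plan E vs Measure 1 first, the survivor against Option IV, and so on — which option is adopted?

Proposal Red

Round 1: Plan E vs Measure 1 — 6–17, Measure 1 advances.
Round 2: Measure 1 vs Option IV — 10–13, Option IV advances.
Round 3: Option IV vs Proposal Red — 10–13, Proposal Red advances.
The agenda winner is Proposal Red.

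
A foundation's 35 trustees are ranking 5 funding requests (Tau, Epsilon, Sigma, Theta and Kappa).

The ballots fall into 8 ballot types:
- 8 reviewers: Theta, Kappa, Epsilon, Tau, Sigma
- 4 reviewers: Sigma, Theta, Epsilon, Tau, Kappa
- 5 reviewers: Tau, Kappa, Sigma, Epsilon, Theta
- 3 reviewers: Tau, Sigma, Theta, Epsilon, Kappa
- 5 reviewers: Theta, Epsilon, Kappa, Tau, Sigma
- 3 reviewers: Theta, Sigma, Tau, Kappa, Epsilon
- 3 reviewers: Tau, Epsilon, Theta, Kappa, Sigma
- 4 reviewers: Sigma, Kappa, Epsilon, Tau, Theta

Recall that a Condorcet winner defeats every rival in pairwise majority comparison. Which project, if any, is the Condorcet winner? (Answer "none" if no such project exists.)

Theta

Pairwise majorities:
Tau vs Epsilon: 5+3+3+3 = 14 for Tau, 21 for Epsilon — Epsilon by 21–14.
Tau vs Sigma: Tau preferred on 8+5+3+5+3 = 24 ballots; Tau wins 24–11.
Tau vs Theta: 5+3+3+4 = 15 for Tau, 20 for Theta — Theta by 20–15.
Tau vs Kappa: Tau is ranked higher on 4+5+3+3+3 = 18 ballots, Kappa on 17. Tau wins 18–17.
Epsilon vs Sigma: 16 to 19, Sigma.
Epsilon vs Theta: 12 to 23, Theta.
Epsilon vs Kappa: Epsilon is ranked higher on 4+3+5+3 = 15 ballots, Kappa on 20. Kappa wins 20–15.
Sigma vs Theta: 16 to 19, Theta.
Sigma vs Kappa: 4+3+3+4 = 14 for Sigma, 21 for Kappa — Kappa by 21–14.
Theta vs Kappa: 26 to 9, Theta.
Theta wins every pairwise contest, so Theta is the Condorcet winner.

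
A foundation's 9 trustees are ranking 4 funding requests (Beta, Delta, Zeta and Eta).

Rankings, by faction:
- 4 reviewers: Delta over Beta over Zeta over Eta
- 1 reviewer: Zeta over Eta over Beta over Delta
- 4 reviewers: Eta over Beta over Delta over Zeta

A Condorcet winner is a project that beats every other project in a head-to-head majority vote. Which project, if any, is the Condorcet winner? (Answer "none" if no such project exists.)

Head-to-head results (9 reviewers):
Beta vs Delta: 5 to 4, Beta.
Beta vs Zeta: 4+4 = 8 for Beta, 1 for Zeta — Beta by 8–1.
Beta vs Eta: Beta is ranked higher on 4 ballots, Eta on 5. Eta wins 5–4.
Delta vs Zeta: 4+4 = 8 for Delta, 1 for Zeta — Delta by 8–1.
Delta vs Eta: Delta is ranked higher on 4 ballots, Eta on 5. Eta wins 5–4.
Zeta vs Eta: 5 to 4, Zeta.
Each project drops at least one matchup (Beta loses to Eta; Delta loses to Beta; Zeta loses to Beta; Eta loses to Zeta); the cycle Beta → Zeta → Eta → Beta rules out a Condorcet winner.

none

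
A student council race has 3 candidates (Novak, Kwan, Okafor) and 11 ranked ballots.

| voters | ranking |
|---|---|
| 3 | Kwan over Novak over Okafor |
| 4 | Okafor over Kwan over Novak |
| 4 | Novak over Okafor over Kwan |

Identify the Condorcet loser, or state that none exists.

none

Head-to-head results (11 voters):
Novak vs Kwan: Kwan, 7–4.
Novak vs Okafor: 7 to 4, Novak.
Kwan vs Okafor: 3 to 8, Okafor.
Every candidate wins at least one matchup (Novak beats Okafor; Kwan beats Novak; Okafor beats Kwan), so there is no Condorcet loser.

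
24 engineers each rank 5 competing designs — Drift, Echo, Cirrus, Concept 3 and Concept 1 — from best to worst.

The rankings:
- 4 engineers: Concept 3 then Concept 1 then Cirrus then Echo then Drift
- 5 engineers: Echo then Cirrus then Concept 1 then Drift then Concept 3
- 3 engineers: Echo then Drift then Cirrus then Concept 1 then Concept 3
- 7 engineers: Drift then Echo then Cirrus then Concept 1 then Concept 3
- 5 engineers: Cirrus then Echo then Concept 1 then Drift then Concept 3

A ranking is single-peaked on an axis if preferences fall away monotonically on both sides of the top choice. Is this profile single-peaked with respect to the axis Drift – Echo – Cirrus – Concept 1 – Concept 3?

Axis positions: Drift=1, Echo=2, Cirrus=3, Concept 1=4, Concept 3=5.
Cluster 1 (peak Concept 3 at position 5): ranking walks positions 5-4-3-2-1, expanding outward from the peak — single-peaked.
Cluster 2 (peak Echo at position 2): ranking walks positions 2-3-4-1-5, expanding outward from the peak — single-peaked.
Cluster 3 (peak Echo at position 2): ranking walks positions 2-1-3-4-5, expanding outward from the peak — single-peaked.
Cluster 4 (peak Drift at position 1): ranking walks positions 1-2-3-4-5, expanding outward from the peak — single-peaked.
Cluster 5 (peak Cirrus at position 3): ranking walks positions 3-2-4-1-5, expanding outward from the peak — single-peaked.
Every ranking is single-peaked on this axis.

yes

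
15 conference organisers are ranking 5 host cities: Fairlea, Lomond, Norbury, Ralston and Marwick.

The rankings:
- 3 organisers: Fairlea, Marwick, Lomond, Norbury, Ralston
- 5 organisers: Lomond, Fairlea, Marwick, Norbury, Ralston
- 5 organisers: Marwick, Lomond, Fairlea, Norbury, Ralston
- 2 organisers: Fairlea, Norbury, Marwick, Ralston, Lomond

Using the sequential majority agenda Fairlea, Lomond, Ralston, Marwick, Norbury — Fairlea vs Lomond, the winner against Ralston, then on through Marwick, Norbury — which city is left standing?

Marwick

Round 1: Fairlea vs Lomond — 5–10, Lomond advances.
Round 2: Lomond vs Ralston — 13–2, Lomond advances.
Round 3: Lomond vs Marwick — 5–10, Marwick advances.
Round 4: Marwick vs Norbury — 13–2, Marwick advances.
The agenda winner is Marwick.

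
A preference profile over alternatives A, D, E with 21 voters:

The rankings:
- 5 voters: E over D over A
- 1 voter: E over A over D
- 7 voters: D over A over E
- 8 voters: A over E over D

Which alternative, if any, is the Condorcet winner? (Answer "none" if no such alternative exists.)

Head-to-head results (21 voters):
A vs D: D, 12–9.
A–E: A 15–6.
D vs E: E, 14–7.
No alternative is unbeaten: A loses to D; D loses to E; E loses to A. In particular A > E > D > A is a majority cycle — no Condorcet winner exists.

none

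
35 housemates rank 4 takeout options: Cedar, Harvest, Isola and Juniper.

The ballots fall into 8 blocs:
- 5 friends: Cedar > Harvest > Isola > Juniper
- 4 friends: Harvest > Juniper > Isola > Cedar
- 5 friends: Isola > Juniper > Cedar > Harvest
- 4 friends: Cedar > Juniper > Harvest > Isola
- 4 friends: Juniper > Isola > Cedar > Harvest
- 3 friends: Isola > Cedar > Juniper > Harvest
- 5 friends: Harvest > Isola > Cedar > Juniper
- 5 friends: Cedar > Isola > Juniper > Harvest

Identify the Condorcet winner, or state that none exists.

none

Head-to-head results (35 friends):
Cedar vs Harvest: Cedar, 26–9.
Cedar vs Isola: Isola wins 21–14.
Cedar vs Juniper: Cedar wins 22–13.
Harvest vs Isola: Harvest, 18–17.
Harvest vs Juniper: Juniper wins 21–14.
Isola vs Juniper: Isola, 23–12.
Each restaurant drops at least one matchup (Cedar loses to Isola; Harvest loses to Cedar; Isola loses to Harvest; Juniper loses to Cedar); the cycle Cedar → Harvest → Isola → Cedar rules out a Condorcet winner.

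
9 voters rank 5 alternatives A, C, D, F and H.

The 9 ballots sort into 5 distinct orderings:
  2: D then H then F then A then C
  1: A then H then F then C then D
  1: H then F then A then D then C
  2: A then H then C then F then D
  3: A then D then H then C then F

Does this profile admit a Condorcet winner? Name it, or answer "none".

A

Check each pair by majority over 9 ballots:
A vs C: 2+1+1+2+3 = 9 for A, 0 for C — A by 9–0.
A vs D: 7 to 2, A.
A–F: A 6–3.
A vs H: A wins 6–3.
C vs D: 3 to 6, D.
C vs F: C is ranked higher on 2+3 = 5 ballots, F on 4. C wins 5–4.
C vs H: 0 for C, 9 for H — H by 9–0.
D vs F: D wins 5–4.
D vs H: D, 5–4.
F vs H: F is ranked higher on 0 ballots, H on 9. H wins 9–0.
A defeats every rival head-to-head and is the Condorcet winner.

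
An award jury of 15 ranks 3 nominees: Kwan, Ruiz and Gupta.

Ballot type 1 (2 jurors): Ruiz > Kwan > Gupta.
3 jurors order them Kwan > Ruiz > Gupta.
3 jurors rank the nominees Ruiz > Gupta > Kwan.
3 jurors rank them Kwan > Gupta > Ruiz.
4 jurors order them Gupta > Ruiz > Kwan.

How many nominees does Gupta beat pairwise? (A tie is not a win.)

Gupta against each rival (15 jurors):
Gupta vs Kwan: Gupta is ranked higher on 3+4 = 7 ballots, Kwan on 8. Kwan wins 8–7.
Gupta vs Ruiz: 3+4 = 7 for Gupta, 8 for Ruiz — Ruiz by 8–7.
Gupta beats no one; loses to Kwan, Ruiz — 0 pairwise wins.

0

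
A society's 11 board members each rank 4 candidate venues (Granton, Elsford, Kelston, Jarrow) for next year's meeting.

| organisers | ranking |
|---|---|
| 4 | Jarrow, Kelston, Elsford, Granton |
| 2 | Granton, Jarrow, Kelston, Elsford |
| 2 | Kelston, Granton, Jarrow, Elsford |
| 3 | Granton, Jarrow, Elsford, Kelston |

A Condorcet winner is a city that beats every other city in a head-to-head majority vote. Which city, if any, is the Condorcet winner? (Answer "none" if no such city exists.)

none

Pairwise majorities:
Granton–Elsford: Granton 7–4.
Granton vs Kelston: Kelston, 6–5.
Granton–Jarrow: Granton 7–4.
Elsford vs Kelston: Kelston, 8–3.
Elsford–Jarrow: Jarrow 11–0.
Kelston vs Jarrow: Jarrow, 9–2.
Each city drops at least one matchup (Granton loses to Kelston; Elsford loses to Granton; Kelston loses to Jarrow; Jarrow loses to Granton); the cycle Granton beats Jarrow beats Kelston beats Granton rules out a Condorcet winner.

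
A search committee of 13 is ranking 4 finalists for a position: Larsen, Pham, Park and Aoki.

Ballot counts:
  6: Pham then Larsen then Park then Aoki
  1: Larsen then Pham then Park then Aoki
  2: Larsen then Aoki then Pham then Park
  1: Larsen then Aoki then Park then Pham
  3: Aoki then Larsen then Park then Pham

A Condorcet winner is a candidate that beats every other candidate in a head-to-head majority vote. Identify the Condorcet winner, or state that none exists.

Pairwise majorities:
Larsen vs Pham: Larsen preferred on 1+2+1+3 = 7 ballots; Larsen wins 7–6.
Larsen vs Park: Larsen preferred on 6+1+2+1+3 = 13 ballots; Larsen wins 13–0.
Larsen vs Aoki: 6+1+2+1 = 10 for Larsen, 3 for Aoki — Larsen by 10–3.
Pham vs Park: 6+1+2 = 9 for Pham, 4 for Park — Pham by 9–4.
Pham vs Aoki: 7 to 6, Pham.
Park vs Aoki: 6+1 = 7 for Park, 6 for Aoki — Park by 7–6.
Only Larsen has no losses; Larsen is the Condorcet winner.

Larsen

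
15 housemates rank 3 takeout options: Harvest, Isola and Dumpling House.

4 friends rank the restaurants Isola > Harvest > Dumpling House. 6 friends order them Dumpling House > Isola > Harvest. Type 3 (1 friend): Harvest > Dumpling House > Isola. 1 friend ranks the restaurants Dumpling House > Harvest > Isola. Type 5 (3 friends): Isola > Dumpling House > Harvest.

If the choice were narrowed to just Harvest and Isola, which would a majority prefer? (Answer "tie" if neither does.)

Isola

Ballots ranking Harvest above Isola: 1 + 1 = 2.
Ballots ranking Isola above Harvest: 15 − 2 = 13.
Isola wins the head-to-head 13–2.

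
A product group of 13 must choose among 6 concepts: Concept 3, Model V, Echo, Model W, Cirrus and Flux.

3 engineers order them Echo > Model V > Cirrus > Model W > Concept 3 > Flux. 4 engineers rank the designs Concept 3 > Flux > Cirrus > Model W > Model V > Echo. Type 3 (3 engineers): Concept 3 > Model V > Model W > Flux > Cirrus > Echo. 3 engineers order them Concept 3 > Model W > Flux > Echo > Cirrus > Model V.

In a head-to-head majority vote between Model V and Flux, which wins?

Flux

Ballots ranking Model V above Flux: 3 + 3 = 6.
Ballots ranking Flux above Model V: 13 − 6 = 7.
Flux wins the head-to-head 7–6.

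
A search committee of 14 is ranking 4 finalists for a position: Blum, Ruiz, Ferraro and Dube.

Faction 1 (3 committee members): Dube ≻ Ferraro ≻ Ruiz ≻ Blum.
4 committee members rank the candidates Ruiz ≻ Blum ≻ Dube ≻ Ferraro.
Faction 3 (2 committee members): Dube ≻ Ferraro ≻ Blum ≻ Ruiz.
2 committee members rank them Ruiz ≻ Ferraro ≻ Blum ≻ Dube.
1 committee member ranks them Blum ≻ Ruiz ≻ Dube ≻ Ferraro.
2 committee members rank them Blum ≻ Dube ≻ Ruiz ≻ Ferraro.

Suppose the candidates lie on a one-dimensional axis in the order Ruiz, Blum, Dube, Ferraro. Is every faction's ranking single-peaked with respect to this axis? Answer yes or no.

no

Axis positions: Ruiz=1, Blum=2, Dube=3, Ferraro=4.
Faction 1: ranking walks positions 3-4-1-2; Ruiz is ranked above Blum even though Blum lies between Ruiz and the peak Dube on the axis — preferences dip and rise again. Not single-peaked.
Faction 2 (peak Ruiz at position 1): ranking walks positions 1-2-3-4, expanding outward from the peak — single-peaked.
Faction 3 (peak Dube at position 3): ranking walks positions 3-4-2-1, expanding outward from the peak — single-peaked.
Faction 4: ranking walks positions 1-4-2-3; Ferraro is ranked above Blum even though Blum lies between Ferraro and the peak Ruiz on the axis — preferences dip and rise again. Not single-peaked.
Faction 5 (peak Blum at position 2): ranking walks positions 2-1-3-4, expanding outward from the peak — single-peaked.
Faction 6 (peak Blum at position 2): ranking walks positions 2-3-1-4, expanding outward from the peak — single-peaked.
Faction 1 violates single-peakedness, so the profile is not single-peaked on this axis.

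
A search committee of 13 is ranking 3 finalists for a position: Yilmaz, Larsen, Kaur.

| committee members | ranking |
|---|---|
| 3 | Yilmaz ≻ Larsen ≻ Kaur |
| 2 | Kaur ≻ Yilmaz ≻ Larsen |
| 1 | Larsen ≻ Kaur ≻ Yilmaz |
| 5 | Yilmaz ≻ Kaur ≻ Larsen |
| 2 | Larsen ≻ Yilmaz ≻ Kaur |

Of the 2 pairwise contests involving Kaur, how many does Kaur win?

1

Kaur against each rival (13 committee members):
Kaur–Yilmaz: Yilmaz 10–3.
Kaur vs Larsen: Kaur is ranked higher on 2+5 = 7 ballots, Larsen on 6. Kaur wins 7–6.
Kaur beats Larsen; loses to Yilmaz — 1 pairwise win.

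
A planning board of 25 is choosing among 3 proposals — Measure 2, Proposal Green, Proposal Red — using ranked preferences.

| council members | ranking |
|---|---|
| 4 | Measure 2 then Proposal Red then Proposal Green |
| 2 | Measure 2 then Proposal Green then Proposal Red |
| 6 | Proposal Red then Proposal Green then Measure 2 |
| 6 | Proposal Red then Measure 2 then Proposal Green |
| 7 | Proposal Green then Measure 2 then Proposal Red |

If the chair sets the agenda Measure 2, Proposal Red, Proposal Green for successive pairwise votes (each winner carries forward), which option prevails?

Proposal Green

Round 1: Measure 2 vs Proposal Red — 13–12, Measure 2 advances.
Round 2: Measure 2 vs Proposal Green — 12–13, Proposal Green advances.
Proposal Green survives the agenda.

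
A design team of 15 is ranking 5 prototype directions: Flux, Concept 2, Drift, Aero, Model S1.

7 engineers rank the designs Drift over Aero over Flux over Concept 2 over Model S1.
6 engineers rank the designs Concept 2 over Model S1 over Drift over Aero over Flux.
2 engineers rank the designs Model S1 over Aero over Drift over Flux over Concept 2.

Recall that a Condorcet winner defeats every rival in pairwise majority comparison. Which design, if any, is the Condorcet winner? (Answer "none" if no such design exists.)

Pairwise majorities:
Flux vs Concept 2: Flux preferred on 7+2 = 9 ballots; Flux wins 9–6.
Flux vs Drift: Drift, 15–0.
Flux vs Aero: Aero wins 15–0.
Flux–Model S1: Model S1 8–7.
Concept 2 vs Drift: Concept 2 is ranked higher on 6 ballots, Drift on 9. Drift wins 9–6.
Concept 2 vs Aero: 6 to 9, Aero.
Concept 2 vs Model S1: 13 to 2, Concept 2.
Drift vs Aero: Drift, 13–2.
Drift–Model S1: Model S1 8–7.
Aero–Model S1: Model S1 8–7.
Each design drops at least one matchup (Flux loses to Drift; Concept 2 loses to Flux; Drift loses to Model S1; Aero loses to Drift; Model S1 loses to Concept 2); the cycle Flux beats Concept 2 beats Model S1 beats Flux rules out a Condorcet winner.

none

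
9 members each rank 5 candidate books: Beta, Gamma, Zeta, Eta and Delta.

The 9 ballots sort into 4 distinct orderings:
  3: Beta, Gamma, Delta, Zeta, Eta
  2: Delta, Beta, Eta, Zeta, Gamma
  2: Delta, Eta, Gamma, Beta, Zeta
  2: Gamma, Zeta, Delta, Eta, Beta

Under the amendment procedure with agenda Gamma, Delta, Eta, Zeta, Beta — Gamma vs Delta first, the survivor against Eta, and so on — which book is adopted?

Round 1: Gamma vs Delta — 5–4, Gamma advances.
Round 2: Gamma vs Eta — 5–4, Gamma advances.
Round 3: Gamma vs Zeta — 7–2, Gamma advances.
Round 4: Gamma vs Beta — 4–5, Beta advances.
Beta survives the agenda.

Beta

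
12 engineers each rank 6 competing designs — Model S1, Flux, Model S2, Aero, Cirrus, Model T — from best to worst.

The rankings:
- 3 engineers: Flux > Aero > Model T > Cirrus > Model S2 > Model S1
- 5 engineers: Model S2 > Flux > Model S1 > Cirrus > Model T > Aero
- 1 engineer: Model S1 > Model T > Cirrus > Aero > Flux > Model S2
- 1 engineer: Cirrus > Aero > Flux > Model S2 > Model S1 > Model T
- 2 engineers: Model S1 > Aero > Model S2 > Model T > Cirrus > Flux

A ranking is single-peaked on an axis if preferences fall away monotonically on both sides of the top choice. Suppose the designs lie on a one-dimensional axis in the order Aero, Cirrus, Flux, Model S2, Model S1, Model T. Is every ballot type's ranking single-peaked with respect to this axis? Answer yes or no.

Axis positions: Aero=1, Cirrus=2, Flux=3, Model S2=4, Model S1=5, Model T=6.
Ballot type 1: ranking walks positions 3-1-6-2-4-5; Aero is ranked above Cirrus even though Cirrus lies between Aero and the peak Flux on the axis — preferences dip and rise again. Not single-peaked.
Ballot type 2 (peak Model S2 at position 4): ranking walks positions 4-3-5-2-6-1, expanding outward from the peak — single-peaked.
Ballot type 3: ranking walks positions 5-6-2-1-3-4; Cirrus is ranked above Model S2 even though Model S2 lies between Cirrus and the peak Model S1 on the axis — preferences dip and rise again. Not single-peaked.
Ballot type 4 (peak Cirrus at position 2): ranking walks positions 2-1-3-4-5-6, expanding outward from the peak — single-peaked.
Ballot type 5: ranking walks positions 5-1-4-6-2-3; Aero is ranked above Model S2 even though Model S2 lies between Aero and the peak Model S1 on the axis — preferences dip and rise again. Not single-peaked.
Ballot type 1 violates single-peakedness, so the profile is not single-peaked on this axis.

no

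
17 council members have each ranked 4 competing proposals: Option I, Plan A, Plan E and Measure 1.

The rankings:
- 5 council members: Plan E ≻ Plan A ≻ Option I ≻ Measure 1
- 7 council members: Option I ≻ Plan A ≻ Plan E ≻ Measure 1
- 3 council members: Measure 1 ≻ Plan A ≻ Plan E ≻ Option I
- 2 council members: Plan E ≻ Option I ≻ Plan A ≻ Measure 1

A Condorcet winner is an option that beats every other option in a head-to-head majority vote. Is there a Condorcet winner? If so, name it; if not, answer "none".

none

Check each pair by majority over 17 ballots:
Option I–Plan A: Option I 9–8.
Option I vs Plan E: Plan E wins 10–7.
Option I–Measure 1: Option I 14–3.
Plan A vs Plan E: Plan A wins 10–7.
Plan A vs Measure 1: Plan A, 14–3.
Plan E vs Measure 1: Plan E, 14–3.
Every option loses at least once (Option I loses to Plan E; Plan A loses to Option I; Plan E loses to Plan A; Measure 1 loses to Option I). The majority relation contains the cycle Option I > Plan A > Plan E > Option I, so there is no Condorcet winner.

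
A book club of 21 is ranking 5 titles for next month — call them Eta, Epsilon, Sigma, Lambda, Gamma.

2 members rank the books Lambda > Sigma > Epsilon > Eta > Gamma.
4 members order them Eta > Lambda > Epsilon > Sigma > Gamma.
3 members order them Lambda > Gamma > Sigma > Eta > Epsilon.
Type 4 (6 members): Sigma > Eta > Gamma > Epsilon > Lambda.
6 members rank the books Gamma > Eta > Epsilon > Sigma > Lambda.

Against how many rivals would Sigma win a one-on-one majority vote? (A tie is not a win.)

Sigma against each rival (21 members):
Sigma–Eta: Sigma 11–10.
Sigma vs Epsilon: Sigma is ranked higher on 2+3+6 = 11 ballots, Epsilon on 10. Sigma wins 11–10.
Sigma vs Lambda: Sigma wins 12–9.
Sigma vs Gamma: Sigma is ranked higher on 2+4+6 = 12 ballots, Gamma on 9. Sigma wins 12–9.
Sigma beats Eta, Epsilon, Lambda, Gamma — 4 pairwise wins.

4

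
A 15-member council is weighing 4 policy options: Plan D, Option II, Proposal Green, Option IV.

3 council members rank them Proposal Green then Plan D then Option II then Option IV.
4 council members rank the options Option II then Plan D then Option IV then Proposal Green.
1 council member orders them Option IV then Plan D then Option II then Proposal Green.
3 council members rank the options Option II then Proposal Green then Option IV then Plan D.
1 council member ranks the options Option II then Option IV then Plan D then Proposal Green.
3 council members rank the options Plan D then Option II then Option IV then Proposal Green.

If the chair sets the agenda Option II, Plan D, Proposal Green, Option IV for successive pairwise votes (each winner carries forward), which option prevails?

Option II

Round 1: Option II vs Plan D — 8–7, Option II advances.
Round 2: Option II vs Proposal Green — 12–3, Option II advances.
Round 3: Option II vs Option IV — 14–1, Option II advances.
The agenda winner is Option II.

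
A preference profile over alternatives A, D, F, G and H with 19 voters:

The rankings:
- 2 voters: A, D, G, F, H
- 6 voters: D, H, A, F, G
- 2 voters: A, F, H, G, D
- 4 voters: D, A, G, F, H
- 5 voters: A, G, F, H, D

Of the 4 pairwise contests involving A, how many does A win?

3

A against each rival (19 voters):
A–D: D 10–9.
A–F: A 19–0.
A–G: A 19–0.
A vs H: A, 13–6.
A beats F, G, H; loses to D — 3 pairwise wins.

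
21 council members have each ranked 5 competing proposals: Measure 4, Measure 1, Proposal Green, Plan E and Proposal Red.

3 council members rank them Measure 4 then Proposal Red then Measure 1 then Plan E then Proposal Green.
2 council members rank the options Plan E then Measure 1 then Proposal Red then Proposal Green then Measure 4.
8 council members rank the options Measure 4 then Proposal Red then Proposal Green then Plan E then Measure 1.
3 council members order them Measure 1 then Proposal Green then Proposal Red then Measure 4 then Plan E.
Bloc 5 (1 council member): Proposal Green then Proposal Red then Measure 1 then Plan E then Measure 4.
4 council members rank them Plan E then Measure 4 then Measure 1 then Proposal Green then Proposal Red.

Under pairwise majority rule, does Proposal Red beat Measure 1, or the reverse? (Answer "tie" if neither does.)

Proposal Red

Ballots ranking Proposal Red above Measure 1: 3 + 8 + 1 = 12.
Ballots ranking Measure 1 above Proposal Red: 21 − 12 = 9.
Proposal Red wins the head-to-head 12–9.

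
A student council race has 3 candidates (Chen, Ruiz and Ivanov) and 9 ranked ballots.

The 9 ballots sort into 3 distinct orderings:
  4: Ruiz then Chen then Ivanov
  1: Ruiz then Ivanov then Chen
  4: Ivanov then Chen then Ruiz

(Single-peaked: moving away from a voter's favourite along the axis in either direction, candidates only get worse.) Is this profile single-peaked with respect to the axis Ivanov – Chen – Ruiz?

Axis positions: Ivanov=1, Chen=2, Ruiz=3.
Group 1 (peak Ruiz at position 3): ranking walks positions 3-2-1, expanding outward from the peak — single-peaked.
Group 2: ranking walks positions 3-1-2; Ivanov is ranked above Chen even though Chen lies between Ivanov and the peak Ruiz on the axis — preferences dip and rise again. Not single-peaked.
Group 3 (peak Ivanov at position 1): ranking walks positions 1-2-3, expanding outward from the peak — single-peaked.
Group 2 violates single-peakedness, so the profile is not single-peaked on this axis.

no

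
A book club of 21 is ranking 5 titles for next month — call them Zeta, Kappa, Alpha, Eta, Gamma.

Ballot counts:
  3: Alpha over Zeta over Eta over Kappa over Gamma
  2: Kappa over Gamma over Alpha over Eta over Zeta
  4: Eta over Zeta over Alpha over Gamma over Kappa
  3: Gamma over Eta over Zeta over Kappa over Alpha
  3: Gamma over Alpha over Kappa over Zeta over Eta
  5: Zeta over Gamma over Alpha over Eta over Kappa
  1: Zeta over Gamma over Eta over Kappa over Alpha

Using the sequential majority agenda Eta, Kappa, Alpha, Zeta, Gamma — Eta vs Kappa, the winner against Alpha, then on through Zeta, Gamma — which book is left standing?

Round 1: Eta vs Kappa — 16–5, Eta advances.
Round 2: Eta vs Alpha — 8–13, Alpha advances.
Round 3: Alpha vs Zeta — 8–13, Zeta advances.
Round 4: Zeta vs Gamma — 13–8, Zeta advances.
The agenda winner is Zeta.

Zeta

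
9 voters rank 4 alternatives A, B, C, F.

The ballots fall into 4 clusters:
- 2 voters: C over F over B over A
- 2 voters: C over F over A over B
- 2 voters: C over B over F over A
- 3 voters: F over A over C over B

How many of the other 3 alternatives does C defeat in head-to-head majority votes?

C against each rival (9 voters):
C vs A: C wins 6–3.
C–B: C 9–0.
C vs F: C preferred on 2+2+2 = 6 ballots; C wins 6–3.
C beats A, B, F — 3 pairwise wins.

3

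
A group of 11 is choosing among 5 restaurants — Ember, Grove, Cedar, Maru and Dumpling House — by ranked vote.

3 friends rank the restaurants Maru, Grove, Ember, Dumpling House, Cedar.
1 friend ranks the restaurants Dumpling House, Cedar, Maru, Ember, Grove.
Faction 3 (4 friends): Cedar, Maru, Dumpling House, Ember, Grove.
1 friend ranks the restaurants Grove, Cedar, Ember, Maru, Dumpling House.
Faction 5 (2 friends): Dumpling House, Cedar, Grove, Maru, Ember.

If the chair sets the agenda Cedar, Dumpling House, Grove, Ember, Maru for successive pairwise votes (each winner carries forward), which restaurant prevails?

Round 1: Cedar vs Dumpling House — 5–6, Dumpling House advances.
Round 2: Dumpling House vs Grove — 7–4, Dumpling House advances.
Round 3: Dumpling House vs Ember — 7–4, Dumpling House advances.
Round 4: Dumpling House vs Maru — 3–8, Maru advances.
The agenda winner is Maru.

Maru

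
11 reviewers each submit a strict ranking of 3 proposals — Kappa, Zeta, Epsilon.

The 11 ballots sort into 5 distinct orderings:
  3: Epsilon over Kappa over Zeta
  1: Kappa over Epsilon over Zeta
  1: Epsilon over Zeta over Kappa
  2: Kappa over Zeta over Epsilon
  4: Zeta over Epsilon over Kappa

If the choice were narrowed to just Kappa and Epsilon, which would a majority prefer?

Epsilon

Ballots ranking Kappa above Epsilon: 1 + 2 = 3.
Ballots ranking Epsilon above Kappa: 11 − 3 = 8.
Epsilon wins the head-to-head 8–3.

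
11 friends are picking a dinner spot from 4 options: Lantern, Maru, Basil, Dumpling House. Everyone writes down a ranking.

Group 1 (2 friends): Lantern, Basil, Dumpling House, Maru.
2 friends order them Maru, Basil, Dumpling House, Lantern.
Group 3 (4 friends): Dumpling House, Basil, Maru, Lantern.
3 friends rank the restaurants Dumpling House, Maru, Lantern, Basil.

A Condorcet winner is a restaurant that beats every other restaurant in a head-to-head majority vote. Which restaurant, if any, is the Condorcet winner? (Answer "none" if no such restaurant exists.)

Dumpling House

Head-to-head results (11 friends):
Lantern vs Maru: Lantern is ranked higher on 2 ballots, Maru on 9. Maru wins 9–2.
Lantern vs Basil: Lantern is ranked higher on 2+3 = 5 ballots, Basil on 6. Basil wins 6–5.
Lantern vs Dumpling House: 2 to 9, Dumpling House.
Maru vs Basil: Maru is ranked higher on 2+3 = 5 ballots, Basil on 6. Basil wins 6–5.
Maru vs Dumpling House: Maru preferred on 2 ballots; Dumpling House wins 9–2.
Basil vs Dumpling House: Basil preferred on 2+2 = 4 ballots; Dumpling House wins 7–4.
Dumpling House defeats every rival head-to-head and is the Condorcet winner.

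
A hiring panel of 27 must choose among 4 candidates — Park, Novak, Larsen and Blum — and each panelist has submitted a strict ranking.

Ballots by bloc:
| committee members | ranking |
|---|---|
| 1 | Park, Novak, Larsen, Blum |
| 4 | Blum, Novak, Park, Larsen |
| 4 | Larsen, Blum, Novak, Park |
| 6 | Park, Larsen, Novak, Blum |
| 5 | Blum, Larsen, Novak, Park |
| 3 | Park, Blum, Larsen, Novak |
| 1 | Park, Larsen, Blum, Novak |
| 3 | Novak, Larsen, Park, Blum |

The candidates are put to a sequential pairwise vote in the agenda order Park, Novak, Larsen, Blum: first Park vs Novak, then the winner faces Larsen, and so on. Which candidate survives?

Larsen

Round 1: Park vs Novak — 11–16, Novak advances.
Round 2: Novak vs Larsen — 8–19, Larsen advances.
Round 3: Larsen vs Blum — 15–12, Larsen advances.
The agenda winner is Larsen.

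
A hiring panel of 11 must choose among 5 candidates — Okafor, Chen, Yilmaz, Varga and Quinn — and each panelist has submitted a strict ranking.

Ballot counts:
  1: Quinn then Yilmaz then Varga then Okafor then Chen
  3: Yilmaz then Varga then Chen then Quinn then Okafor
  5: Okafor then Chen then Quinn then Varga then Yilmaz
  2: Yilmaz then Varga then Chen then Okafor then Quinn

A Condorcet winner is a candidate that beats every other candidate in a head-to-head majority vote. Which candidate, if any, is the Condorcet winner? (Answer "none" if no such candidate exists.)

Check each pair by majority over 11 ballots:
Okafor vs Chen: Okafor is ranked higher on 1+5 = 6 ballots, Chen on 5. Okafor wins 6–5.
Okafor vs Yilmaz: 5 to 6, Yilmaz.
Okafor vs Varga: 5 for Okafor, 6 for Varga — Varga by 6–5.
Okafor vs Quinn: 7 to 4, Okafor.
Chen vs Yilmaz: 5 for Chen, 6 for Yilmaz — Yilmaz by 6–5.
Chen vs Varga: 5 for Chen, 6 for Varga — Varga by 6–5.
Chen vs Quinn: 10 to 1, Chen.
Yilmaz vs Varga: 1+3+2 = 6 for Yilmaz, 5 for Varga — Yilmaz by 6–5.
Yilmaz vs Quinn: 5 to 6, Quinn.
Varga vs Quinn: 5 to 6, Quinn.
No candidate is unbeaten: Okafor loses to Yilmaz; Chen loses to Okafor; Yilmaz loses to Quinn; Varga loses to Yilmaz; Quinn loses to Okafor. In particular Okafor → Quinn → Yilmaz → Okafor is a majority cycle — no Condorcet winner exists.

none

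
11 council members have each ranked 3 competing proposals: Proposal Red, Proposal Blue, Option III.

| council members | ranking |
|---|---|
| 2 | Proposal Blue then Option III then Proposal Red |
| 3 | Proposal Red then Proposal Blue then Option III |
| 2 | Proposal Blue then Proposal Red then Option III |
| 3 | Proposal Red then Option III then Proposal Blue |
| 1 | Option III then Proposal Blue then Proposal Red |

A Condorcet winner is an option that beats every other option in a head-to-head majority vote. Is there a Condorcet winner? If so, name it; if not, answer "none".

Check each pair by majority over 11 ballots:
Proposal Red vs Proposal Blue: Proposal Red, 6–5.
Proposal Red vs Option III: Proposal Red wins 8–3.
Proposal Blue–Option III: Proposal Blue 7–4.
Proposal Red defeats every rival head-to-head and is the Condorcet winner.

Proposal Red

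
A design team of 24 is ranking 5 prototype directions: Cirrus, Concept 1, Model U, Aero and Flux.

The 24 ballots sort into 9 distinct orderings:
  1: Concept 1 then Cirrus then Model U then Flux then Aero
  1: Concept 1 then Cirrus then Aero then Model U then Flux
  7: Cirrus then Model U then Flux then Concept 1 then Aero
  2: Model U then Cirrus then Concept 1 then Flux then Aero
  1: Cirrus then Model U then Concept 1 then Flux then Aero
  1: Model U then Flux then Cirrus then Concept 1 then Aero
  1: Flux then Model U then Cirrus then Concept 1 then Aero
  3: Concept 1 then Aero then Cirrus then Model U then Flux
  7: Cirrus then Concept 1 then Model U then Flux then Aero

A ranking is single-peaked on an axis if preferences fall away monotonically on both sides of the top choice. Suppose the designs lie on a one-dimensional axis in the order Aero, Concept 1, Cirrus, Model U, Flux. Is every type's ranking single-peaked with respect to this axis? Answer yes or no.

Axis positions: Aero=1, Concept 1=2, Cirrus=3, Model U=4, Flux=5.
Type 1 (peak Concept 1 at position 2): ranking walks positions 2-3-4-5-1, expanding outward from the peak — single-peaked.
Type 2 (peak Concept 1 at position 2): ranking walks positions 2-3-1-4-5, expanding outward from the peak — single-peaked.
Type 3 (peak Cirrus at position 3): ranking walks positions 3-4-5-2-1, expanding outward from the peak — single-peaked.
Type 4 (peak Model U at position 4): ranking walks positions 4-3-2-5-1, expanding outward from the peak — single-peaked.
Type 5 (peak Cirrus at position 3): ranking walks positions 3-4-2-5-1, expanding outward from the peak — single-peaked.
Type 6 (peak Model U at position 4): ranking walks positions 4-5-3-2-1, expanding outward from the peak — single-peaked.
Type 7 (peak Flux at position 5): ranking walks positions 5-4-3-2-1, expanding outward from the peak — single-peaked.
Type 8 (peak Concept 1 at position 2): ranking walks positions 2-1-3-4-5, expanding outward from the peak — single-peaked.
Type 9 (peak Cirrus at position 3): ranking walks positions 3-2-4-5-1, expanding outward from the peak — single-peaked.
Every ranking is single-peaked on this axis.

yes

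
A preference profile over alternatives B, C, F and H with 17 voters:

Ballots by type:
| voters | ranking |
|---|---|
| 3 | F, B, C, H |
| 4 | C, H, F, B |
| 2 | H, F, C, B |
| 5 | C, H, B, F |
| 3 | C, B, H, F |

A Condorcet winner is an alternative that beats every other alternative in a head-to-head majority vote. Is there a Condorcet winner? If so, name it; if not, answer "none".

C

Check each pair by majority over 17 ballots:
B vs C: C wins 14–3.
B vs F: B preferred on 5+3 = 8 ballots; F wins 9–8.
B vs H: B is ranked higher on 3+3 = 6 ballots, H on 11. H wins 11–6.
C vs F: C, 12–5.
C vs H: 15 to 2, C.
F–H: H 14–3.
Only C has no losses; C is the Condorcet winner.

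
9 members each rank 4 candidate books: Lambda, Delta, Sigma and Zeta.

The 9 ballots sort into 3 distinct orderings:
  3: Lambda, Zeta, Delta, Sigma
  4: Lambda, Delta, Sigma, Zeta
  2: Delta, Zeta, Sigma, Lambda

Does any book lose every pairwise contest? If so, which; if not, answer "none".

Pairwise majorities:
Lambda vs Delta: Lambda wins 7–2.
Lambda vs Sigma: 7 to 2, Lambda.
Lambda–Zeta: Lambda 7–2.
Delta vs Sigma: 9 to 0, Delta.
Delta–Zeta: Delta 6–3.
Sigma vs Zeta: Sigma preferred on 4 ballots; Zeta wins 5–4.
Sigma is beaten in every head-to-head and is the Condorcet loser.

Sigma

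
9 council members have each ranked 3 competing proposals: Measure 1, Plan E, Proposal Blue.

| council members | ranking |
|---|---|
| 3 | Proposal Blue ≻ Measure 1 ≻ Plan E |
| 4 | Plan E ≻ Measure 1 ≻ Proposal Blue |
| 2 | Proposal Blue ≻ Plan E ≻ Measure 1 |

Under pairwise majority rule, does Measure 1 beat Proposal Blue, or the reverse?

Ballots ranking Measure 1 above Proposal Blue: 4.
Ballots ranking Proposal Blue above Measure 1: 9 − 4 = 5.
Proposal Blue wins the head-to-head 5–4.

Proposal Blue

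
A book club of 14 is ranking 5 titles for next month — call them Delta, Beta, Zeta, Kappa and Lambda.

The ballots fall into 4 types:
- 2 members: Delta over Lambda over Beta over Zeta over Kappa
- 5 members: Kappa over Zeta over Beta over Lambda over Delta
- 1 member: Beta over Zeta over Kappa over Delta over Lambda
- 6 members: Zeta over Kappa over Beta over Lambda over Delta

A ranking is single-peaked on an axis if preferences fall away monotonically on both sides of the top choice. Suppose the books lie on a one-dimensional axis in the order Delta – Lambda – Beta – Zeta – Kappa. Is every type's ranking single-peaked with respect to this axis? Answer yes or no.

no

Axis positions: Delta=1, Lambda=2, Beta=3, Zeta=4, Kappa=5.
Type 1 (peak Delta at position 1): ranking walks positions 1-2-3-4-5, expanding outward from the peak — single-peaked.
Type 2 (peak Kappa at position 5): ranking walks positions 5-4-3-2-1, expanding outward from the peak — single-peaked.
Type 3: ranking walks positions 3-4-5-1-2; Delta is ranked above Lambda even though Lambda lies between Delta and the peak Beta on the axis — preferences dip and rise again. Not single-peaked.
Type 4 (peak Zeta at position 4): ranking walks positions 4-5-3-2-1, expanding outward from the peak — single-peaked.
Type 3 violates single-peakedness, so the profile is not single-peaked on this axis.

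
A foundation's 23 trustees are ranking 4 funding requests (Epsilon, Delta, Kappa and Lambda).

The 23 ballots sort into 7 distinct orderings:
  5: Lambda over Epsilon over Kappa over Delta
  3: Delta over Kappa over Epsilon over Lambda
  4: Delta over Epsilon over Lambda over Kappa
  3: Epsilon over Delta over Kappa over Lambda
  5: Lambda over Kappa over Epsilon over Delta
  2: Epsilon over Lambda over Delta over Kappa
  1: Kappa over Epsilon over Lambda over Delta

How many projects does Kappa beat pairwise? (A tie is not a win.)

Kappa against each rival (23 reviewers):
Kappa vs Epsilon: Epsilon, 14–9.
Kappa vs Delta: Delta, 12–11.
Kappa vs Lambda: 7 to 16, Lambda.
Kappa beats no one; loses to Epsilon, Delta, Lambda — 0 pairwise wins.

0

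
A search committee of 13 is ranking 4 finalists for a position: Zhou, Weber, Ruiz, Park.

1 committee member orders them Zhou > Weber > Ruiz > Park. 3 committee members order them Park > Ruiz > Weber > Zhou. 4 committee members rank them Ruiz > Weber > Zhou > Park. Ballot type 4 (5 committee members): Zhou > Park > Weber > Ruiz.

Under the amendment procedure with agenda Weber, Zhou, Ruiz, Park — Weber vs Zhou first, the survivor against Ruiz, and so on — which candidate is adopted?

Round 1: Weber vs Zhou — 7–6, Weber advances.
Round 2: Weber vs Ruiz — 6–7, Ruiz advances.
Round 3: Ruiz vs Park — 5–8, Park advances.
Park survives the agenda.

Park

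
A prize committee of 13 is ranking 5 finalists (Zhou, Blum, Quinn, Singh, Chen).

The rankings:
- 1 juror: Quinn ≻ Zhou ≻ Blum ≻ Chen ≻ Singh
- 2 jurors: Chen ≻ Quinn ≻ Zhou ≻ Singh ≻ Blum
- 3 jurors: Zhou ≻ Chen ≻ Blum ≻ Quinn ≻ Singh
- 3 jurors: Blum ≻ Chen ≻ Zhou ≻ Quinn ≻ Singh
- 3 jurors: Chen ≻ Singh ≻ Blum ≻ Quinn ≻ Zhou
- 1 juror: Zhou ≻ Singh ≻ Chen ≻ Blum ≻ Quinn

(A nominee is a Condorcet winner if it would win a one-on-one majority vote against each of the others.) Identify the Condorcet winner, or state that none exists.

Check each pair by majority over 13 ballots:
Zhou vs Blum: Zhou, 7–6.
Zhou vs Quinn: Zhou, 7–6.
Zhou vs Singh: Zhou, 10–3.
Zhou–Chen: Chen 8–5.
Blum vs Quinn: Blum wins 10–3.
Blum vs Singh: Blum wins 7–6.
Blum vs Chen: Chen wins 9–4.
Quinn vs Singh: Quinn wins 9–4.
Quinn–Chen: Chen 12–1.
Singh–Chen: Chen 12–1.
Chen beats each of Zhou, Blum, Quinn, Singh — Chen is the Condorcet winner.

Chen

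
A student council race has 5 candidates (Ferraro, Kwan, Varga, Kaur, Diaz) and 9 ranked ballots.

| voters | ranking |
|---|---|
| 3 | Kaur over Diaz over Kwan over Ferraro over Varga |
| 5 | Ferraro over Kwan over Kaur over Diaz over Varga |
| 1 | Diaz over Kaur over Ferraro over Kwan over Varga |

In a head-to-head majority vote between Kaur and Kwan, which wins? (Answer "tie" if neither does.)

Kwan

Ballots ranking Kaur above Kwan: 3 + 1 = 4.
Ballots ranking Kwan above Kaur: 9 − 4 = 5.
Kwan wins the head-to-head 5–4.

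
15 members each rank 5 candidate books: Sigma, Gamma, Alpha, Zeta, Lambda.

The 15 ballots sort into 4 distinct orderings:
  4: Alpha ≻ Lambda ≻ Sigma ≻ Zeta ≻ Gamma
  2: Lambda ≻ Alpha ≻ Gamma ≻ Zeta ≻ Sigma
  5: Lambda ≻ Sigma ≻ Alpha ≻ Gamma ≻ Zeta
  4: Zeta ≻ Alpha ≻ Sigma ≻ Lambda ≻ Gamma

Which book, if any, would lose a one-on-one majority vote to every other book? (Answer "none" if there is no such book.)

Gamma

Head-to-head results (15 members):
Sigma vs Gamma: Sigma wins 13–2.
Sigma vs Alpha: Alpha, 10–5.
Sigma vs Zeta: 9 to 6, Sigma.
Sigma vs Lambda: Sigma is ranked higher on 4 ballots, Lambda on 11. Lambda wins 11–4.
Gamma vs Alpha: 0 to 15, Alpha.
Gamma vs Zeta: Zeta wins 8–7.
Gamma vs Lambda: 0 for Gamma, 15 for Lambda — Lambda by 15–0.
Alpha vs Zeta: Alpha wins 11–4.
Alpha vs Lambda: 8 to 7, Alpha.
Zeta vs Lambda: Lambda, 11–4.
Only Gamma has no wins; Gamma is the Condorcet loser.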